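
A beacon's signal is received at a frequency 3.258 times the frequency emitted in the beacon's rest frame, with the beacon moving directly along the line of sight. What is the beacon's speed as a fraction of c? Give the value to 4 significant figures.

β ≈ 0.8278

f_obs/f_src = √((1+β)/(1−β)) = 3.258  ⇒  (1+β)/(1−β) = 10.6146
β = |1 − D²|/(1 + D²) = |1 − 10.6146|/(1 + 10.6146) = 0.8278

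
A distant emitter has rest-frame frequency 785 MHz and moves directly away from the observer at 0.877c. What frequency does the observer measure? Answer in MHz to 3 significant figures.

f_obs ≈ 201 MHz

Relativistic Doppler: f_obs = f_src √((1−β)/(1+β))
= 785 × √(0.12300/1.8770) = 785 × 0.25599 = 201 MHz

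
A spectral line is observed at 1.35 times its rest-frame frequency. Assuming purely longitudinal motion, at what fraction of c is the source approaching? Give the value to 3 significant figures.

f_obs/f_src = √((1+β)/(1−β)) = 1.35  ⇒  (1+β)/(1−β) = 1.8225
β = |1 − D²|/(1 + D²) = |1 − 1.8225|/(1 + 1.8225) = 0.291

β ≈ 0.291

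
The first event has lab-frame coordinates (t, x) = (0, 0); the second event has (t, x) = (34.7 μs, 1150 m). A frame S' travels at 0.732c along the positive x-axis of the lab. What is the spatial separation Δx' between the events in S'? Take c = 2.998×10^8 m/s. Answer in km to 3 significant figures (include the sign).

γ = 1/√(1 − 0.732²) = 1.4678
Δx' = γ(Δx − vΔt) = 1.4678 × (1150 m − 0.732×(2.998×10^8 m/s)×34.7×10^-6 s)
= 1.4678 × (-6465.0 m) = -9.49 km

Δx' ≈ -9.49 km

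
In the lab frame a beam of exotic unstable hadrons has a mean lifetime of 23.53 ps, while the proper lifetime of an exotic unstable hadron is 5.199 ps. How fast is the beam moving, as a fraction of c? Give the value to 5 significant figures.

β ≈ 0.97528

γ = Δt/τ₀ = 23.53/5.199 = 4.525870
β = √(1 − 1/γ²) = √(1 − 1/4.525870²) = 0.97528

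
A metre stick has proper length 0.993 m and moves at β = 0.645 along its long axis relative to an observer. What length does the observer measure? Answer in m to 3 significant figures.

γ = 1/√(1 − 0.645²) = 1.3086
Length contraction: L = L₀/γ = 0.993/1.3086 = 0.759 m

L ≈ 0.759 m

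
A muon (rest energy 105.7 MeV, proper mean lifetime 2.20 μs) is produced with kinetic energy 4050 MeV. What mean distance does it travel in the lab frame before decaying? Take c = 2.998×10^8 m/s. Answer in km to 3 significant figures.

γ = 1 + K/(m₀c²) = 1 + 4050/105.7 = 39.316
β = √(1 − 1/γ²) = 0.99968
Dilated lifetime: γτ₀ = 39.316 × 2.20 μs = 86.495 μs
d = βc·γτ₀ = 0.99968 × (2.998×10^8 m/s) × 8.6495×10^-5 s = 25.9 km

d ≈ 25.9 km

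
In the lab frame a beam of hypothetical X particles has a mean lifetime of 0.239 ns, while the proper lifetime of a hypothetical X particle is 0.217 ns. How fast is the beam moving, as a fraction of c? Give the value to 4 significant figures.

γ = Δt/τ₀ = 0.239/0.217 = 1.10138
β = √(1 − 1/γ²) = √(1 − 1/1.10138²) = 0.4191

β ≈ 0.4191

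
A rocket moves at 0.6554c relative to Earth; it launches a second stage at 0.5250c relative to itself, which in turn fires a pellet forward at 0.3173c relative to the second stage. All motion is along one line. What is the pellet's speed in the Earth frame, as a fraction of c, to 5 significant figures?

u ≈ 0.93498c

Compose boost 2: (0.5250 + 0.6554)/(1 + 0.5250×0.6554) = 1.1804/1.344085 = 0.8782183
Compose boost 3: (0.3173 + 0.8782183)/(1 + 0.3173×0.8782183) = 1.195518/1.278659 = 0.93498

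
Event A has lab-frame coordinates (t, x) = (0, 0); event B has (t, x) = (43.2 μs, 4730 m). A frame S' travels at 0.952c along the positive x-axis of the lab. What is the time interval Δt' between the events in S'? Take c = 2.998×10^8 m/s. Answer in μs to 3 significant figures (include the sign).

γ = 1/√(1 − 0.952²) = 3.2669
Δt' = γ(Δt − vΔx/c²) = 3.2669 × (43.2 μs − 0.952×4730 m / (2.998×10^8 m/s))
= 3.2669 × (28.180 μs) = 92.1 μs

Δt' ≈ 92.1 μs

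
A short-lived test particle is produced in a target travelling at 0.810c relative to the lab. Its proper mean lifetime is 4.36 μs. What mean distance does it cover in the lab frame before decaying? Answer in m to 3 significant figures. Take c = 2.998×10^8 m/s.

γ = 1/√(1 − 0.810²) = 1.7052
Dilated lifetime: Δt = γτ₀ = 1.7052 × 4.36 μs = 7.4348 μs
d = vΔt = 0.810c × 7.4348 μs = 2.4284×10^8 m/s × 7.4348×10^-6 s = 1810 m

d ≈ 1810 m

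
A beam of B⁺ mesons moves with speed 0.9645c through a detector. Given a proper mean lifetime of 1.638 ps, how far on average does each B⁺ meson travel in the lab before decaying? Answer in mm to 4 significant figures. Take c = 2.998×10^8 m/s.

γ = 1/√(1 − 0.9645²) = 3.78669
Dilated lifetime: Δt = γτ₀ = 3.78669 × 1.638 ps = 6.20260 ps
d = vΔt = 0.9645c × 6.20260 ps = 2.89157×10^8 m/s × 6.20260×10^-12 s = 1.794 mm

d ≈ 1.794 mm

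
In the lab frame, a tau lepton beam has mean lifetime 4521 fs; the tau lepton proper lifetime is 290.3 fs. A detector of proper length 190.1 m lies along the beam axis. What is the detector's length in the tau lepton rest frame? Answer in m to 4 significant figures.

Time dilation ⇒ γ = Δt/τ₀ = 4521/290.3 = 15.5735
Length contraction: L = L₀/γ = 190.1/15.5735 = 12.21 m

L ≈ 12.21 m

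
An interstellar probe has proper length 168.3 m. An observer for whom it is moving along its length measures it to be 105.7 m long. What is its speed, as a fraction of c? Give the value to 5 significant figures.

β ≈ 0.77818

γ = L₀/L = 168.3/105.7 = 1.592242
β = √(1 − 1/γ²) = 0.77818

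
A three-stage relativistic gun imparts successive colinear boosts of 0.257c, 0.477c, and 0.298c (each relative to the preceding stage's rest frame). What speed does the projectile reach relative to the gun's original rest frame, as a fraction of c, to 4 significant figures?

u ≈ 0.7966c

Compose boost 2: (0.477 + 0.257)/(1 + 0.477×0.257) = 0.7340/1.12259 = 0.653846
Compose boost 3: (0.298 + 0.653846)/(1 + 0.298×0.653846) = 0.951846/1.19485 = 0.7966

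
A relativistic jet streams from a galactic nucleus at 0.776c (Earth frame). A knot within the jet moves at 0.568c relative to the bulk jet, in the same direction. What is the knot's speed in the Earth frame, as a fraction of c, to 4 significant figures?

Relativistic velocity addition: u = (u' + v)/(1 + u'v/c²)
= (0.568 + 0.776)/(1 + 0.568×0.776) = 1.344/1.44077 = 0.9328

u ≈ 0.9328c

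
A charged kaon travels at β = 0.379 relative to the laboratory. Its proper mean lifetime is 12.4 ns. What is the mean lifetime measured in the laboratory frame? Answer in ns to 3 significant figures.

γ = 1/√(1 − 0.379²) = 1.0806
Time dilation: Δt = γτ₀ = 1.0806 × 12.4 ns = 13.4 ns

Δt ≈ 13.4 ns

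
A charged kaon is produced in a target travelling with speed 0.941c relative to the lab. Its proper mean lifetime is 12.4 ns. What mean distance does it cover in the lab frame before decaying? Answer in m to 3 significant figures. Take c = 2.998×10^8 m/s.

d ≈ 10.3 m

γ = 1/√(1 − 0.941²) = 2.9550
Dilated lifetime: Δt = γτ₀ = 2.9550 × 12.4 ns = 36.642 ns
d = vΔt = 0.941c × 36.642 ns = 2.8211×10^8 m/s × 3.6642×10^-8 s = 10.3 m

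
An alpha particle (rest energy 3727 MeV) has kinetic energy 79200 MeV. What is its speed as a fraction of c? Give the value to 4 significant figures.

β ≈ 0.9990

γ = 1 + K/(m₀c²) = 1 + 79200/3727 = 22.2503
β = √(1 − 1/γ²) = 0.9990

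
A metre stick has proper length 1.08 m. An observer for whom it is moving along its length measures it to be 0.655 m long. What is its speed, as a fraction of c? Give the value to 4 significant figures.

γ = L₀/L = 1.08/0.655 = 1.64885
β = √(1 − 1/γ²) = 0.7951

β ≈ 0.7951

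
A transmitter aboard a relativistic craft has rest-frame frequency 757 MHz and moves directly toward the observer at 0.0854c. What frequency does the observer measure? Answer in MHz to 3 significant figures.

f_obs ≈ 825 MHz

Relativistic Doppler: f_obs = f_src √((1+β)/(1−β))
= 757 × √(1.0854/0.91460) = 757 × 1.0894 = 825 MHz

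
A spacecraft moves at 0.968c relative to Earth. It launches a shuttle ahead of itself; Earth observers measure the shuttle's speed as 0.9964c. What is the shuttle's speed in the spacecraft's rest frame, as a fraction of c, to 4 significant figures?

Inverse velocity addition: u' = (u − v)/(1 − uv/c²)
= (0.9964 − 0.968)/(1 − 0.9964×0.968) = 0.02840/0.0354848 = 0.8003

u' ≈ 0.8003c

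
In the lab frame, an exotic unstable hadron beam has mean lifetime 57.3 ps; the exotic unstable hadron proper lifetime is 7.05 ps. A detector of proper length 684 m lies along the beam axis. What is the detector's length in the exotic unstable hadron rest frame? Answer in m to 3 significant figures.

Time dilation ⇒ γ = Δt/τ₀ = 57.3/7.05 = 8.1277
Length contraction: L = L₀/γ = 684/8.1277 = 84.2 m

L ≈ 84.2 m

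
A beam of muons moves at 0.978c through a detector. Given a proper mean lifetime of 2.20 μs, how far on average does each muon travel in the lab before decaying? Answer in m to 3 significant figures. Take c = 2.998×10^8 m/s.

d ≈ 3090 m

γ = 1/√(1 − 0.978²) = 4.7938
Dilated lifetime: Δt = γτ₀ = 4.7938 × 2.20 μs = 10.546 μs
d = vΔt = 0.978c × 10.546 μs = 2.9320×10^8 m/s × 1.0546×10^-5 s = 3090 m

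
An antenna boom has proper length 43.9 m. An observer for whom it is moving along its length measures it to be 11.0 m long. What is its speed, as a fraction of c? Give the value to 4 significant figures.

γ = L₀/L = 43.9/11.0 = 3.99091
β = √(1 − 1/γ²) = 0.9681

β ≈ 0.9681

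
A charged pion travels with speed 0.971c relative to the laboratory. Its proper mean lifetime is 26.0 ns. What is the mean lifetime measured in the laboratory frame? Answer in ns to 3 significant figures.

γ = 1/√(1 − 0.971²) = 4.1827
Time dilation: Δt = γτ₀ = 4.1827 × 26.0 ns = 109 ns

Δt ≈ 109 ns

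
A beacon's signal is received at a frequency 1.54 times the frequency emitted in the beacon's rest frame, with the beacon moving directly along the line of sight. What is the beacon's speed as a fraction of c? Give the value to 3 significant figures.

β ≈ 0.407

f_obs/f_src = √((1+β)/(1−β)) = 1.54  ⇒  (1+β)/(1−β) = 2.3716
β = |1 − D²|/(1 + D²) = |1 − 2.3716|/(1 + 2.3716) = 0.407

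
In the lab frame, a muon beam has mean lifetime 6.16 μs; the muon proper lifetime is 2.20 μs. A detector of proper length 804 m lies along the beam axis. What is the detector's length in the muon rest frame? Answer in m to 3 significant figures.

L ≈ 287 m

Time dilation ⇒ γ = Δt/τ₀ = 6.16/2.20 = 2.8000
Length contraction: L = L₀/γ = 804/2.8000 = 287 m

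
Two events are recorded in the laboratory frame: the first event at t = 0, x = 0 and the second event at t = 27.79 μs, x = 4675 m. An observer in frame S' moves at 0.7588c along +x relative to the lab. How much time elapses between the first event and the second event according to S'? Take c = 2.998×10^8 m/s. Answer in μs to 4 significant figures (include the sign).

γ = 1/√(1 − 0.7588²) = 1.53533
Δt' = γ(Δt − vΔx/c²) = 1.53533 × (27.79 μs − 0.7588×4675 m / (2.998×10^8 m/s))
= 1.53533 × (15.9575 μs) = 24.50 μs

Δt' ≈ 24.50 μs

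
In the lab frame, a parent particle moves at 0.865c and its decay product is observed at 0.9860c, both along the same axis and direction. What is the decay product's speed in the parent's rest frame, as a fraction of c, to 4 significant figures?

Inverse velocity addition: u' = (u − v)/(1 − uv/c²)
= (0.9860 − 0.865)/(1 − 0.9860×0.865) = 0.1210/0.147110 = 0.8225

u' ≈ 0.8225c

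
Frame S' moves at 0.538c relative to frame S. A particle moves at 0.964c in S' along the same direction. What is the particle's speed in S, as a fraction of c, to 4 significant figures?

Relativistic velocity addition: u = (u' + v)/(1 + u'v/c²)
= (0.964 + 0.538)/(1 + 0.964×0.538) = 1.502/1.51863 = 0.9890

u ≈ 0.9890c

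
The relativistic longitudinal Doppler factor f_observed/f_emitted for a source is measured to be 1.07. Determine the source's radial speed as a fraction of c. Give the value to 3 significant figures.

β ≈ 0.0676

f_obs/f_src = √((1+β)/(1−β)) = 1.07  ⇒  (1+β)/(1−β) = 1.1449
β = |1 − D²|/(1 + D²) = |1 − 1.1449|/(1 + 1.1449) = 0.0676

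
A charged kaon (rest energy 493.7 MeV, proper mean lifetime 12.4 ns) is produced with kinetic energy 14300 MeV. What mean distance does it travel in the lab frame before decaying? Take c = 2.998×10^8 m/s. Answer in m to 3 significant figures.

γ = 1 + K/(m₀c²) = 1 + 14300/493.7 = 29.965
β = √(1 − 1/γ²) = 0.99944
Dilated lifetime: γτ₀ = 29.965 × 12.4 ns = 371.57 ns
d = βc·γτ₀ = 0.99944 × (2.998×10^8 m/s) × 3.7157×10^-7 s = 111 m

d ≈ 111 m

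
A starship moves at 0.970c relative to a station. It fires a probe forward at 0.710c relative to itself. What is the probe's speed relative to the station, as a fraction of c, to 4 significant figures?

Relativistic velocity addition: u = (u' + v)/(1 + u'v/c²)
= (0.710 + 0.970)/(1 + 0.710×0.970) = 1.680/1.68870 = 0.9948

u ≈ 0.9948c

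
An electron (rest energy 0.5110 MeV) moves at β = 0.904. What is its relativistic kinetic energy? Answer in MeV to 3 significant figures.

K ≈ 0.684 MeV

γ = 1/√(1 − 0.904²) = 2.3390
K = (γ − 1)m₀c² = (2.3390 − 1) × 0.5110 MeV = 1.3390 × 0.5110 MeV = 0.684 MeV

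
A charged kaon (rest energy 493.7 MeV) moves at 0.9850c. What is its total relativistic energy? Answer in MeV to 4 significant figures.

γ = 1/√(1 − 0.9850²) = 5.79528
E = γm₀c² = 5.79528 × 493.7 MeV = 2861 MeV

E ≈ 2861 MeV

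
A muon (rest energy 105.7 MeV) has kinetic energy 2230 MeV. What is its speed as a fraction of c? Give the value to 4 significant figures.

β ≈ 0.9990

γ = 1 + K/(m₀c²) = 1 + 2230/105.7 = 22.0974
β = √(1 − 1/γ²) = 0.9990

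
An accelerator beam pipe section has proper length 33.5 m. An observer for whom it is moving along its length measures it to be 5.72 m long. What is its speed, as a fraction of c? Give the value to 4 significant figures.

γ = L₀/L = 33.5/5.72 = 5.85664
β = √(1 − 1/γ²) = 0.9853

β ≈ 0.9853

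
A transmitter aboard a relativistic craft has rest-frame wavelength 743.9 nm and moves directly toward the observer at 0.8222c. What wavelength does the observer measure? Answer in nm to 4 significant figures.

Relativistic Doppler: λ_obs = λ_src √((1−β)/(1+β))
= 743.9 × √(0.177800/1.82220) = 743.9 × 0.312369 = 232.4 nm

λ_obs ≈ 232.4 nm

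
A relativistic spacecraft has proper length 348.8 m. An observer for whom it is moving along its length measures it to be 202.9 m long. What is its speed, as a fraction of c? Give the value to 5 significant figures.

β ≈ 0.81340

γ = L₀/L = 348.8/202.9 = 1.719073
β = √(1 − 1/γ²) = 0.81340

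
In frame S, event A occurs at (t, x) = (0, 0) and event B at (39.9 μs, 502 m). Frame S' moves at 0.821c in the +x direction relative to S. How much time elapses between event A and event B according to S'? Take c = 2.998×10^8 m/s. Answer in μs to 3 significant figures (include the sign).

γ = 1/√(1 − 0.821²) = 1.7515
Δt' = γ(Δt − vΔx/c²) = 1.7515 × (39.9 μs − 0.821×502 m / (2.998×10^8 m/s))
= 1.7515 × (38.525 μs) = 67.5 μs

Δt' ≈ 67.5 μs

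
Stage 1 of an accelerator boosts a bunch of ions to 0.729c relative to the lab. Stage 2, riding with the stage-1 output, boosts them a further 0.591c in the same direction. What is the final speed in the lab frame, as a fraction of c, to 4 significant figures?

u ≈ 0.9225c

Compose boost 2: (0.591 + 0.729)/(1 + 0.591×0.729) = 1.320/1.43084 = 0.9225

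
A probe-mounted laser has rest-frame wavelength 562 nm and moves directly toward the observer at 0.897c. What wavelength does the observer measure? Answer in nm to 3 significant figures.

λ_obs ≈ 131 nm

Relativistic Doppler: λ_obs = λ_src √((1−β)/(1+β))
= 562 × √(0.10300/1.8970) = 562 × 0.23302 = 131 nm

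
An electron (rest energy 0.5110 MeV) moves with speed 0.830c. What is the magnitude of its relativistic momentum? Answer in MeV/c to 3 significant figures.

p ≈ 0.760 MeV/c

γ = 1/√(1 − 0.830²) = 1.7929
p = γβm₀c = 1.7929 × 0.830 × 0.5110 MeV/c = 0.760 MeV/c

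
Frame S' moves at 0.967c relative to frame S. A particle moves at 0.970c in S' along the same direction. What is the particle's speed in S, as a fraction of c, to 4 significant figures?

u ≈ 0.9995c

Relativistic velocity addition: u = (u' + v)/(1 + u'v/c²)
= (0.970 + 0.967)/(1 + 0.970×0.967) = 1.937/1.93799 = 0.9995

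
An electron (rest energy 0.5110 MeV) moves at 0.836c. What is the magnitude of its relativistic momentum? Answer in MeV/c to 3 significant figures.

p ≈ 0.779 MeV/c

γ = 1/√(1 − 0.836²) = 1.8224
p = γβm₀c = 1.8224 × 0.836 × 0.5110 MeV/c = 0.779 MeV/c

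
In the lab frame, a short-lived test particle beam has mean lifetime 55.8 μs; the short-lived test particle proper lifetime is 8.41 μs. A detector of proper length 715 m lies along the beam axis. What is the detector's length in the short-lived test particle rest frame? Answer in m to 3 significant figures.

Time dilation ⇒ γ = Δt/τ₀ = 55.8/8.41 = 6.6350
Length contraction: L = L₀/γ = 715/6.6350 = 108 m

L ≈ 108 m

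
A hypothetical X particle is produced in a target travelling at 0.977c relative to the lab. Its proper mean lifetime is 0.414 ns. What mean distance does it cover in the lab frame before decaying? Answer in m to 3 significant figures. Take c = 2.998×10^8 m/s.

d ≈ 0.569 m

γ = 1/√(1 − 0.977²) = 4.6896
Dilated lifetime: Δt = γτ₀ = 4.6896 × 0.414 ns = 1.9415 ns
d = vΔt = 0.977c × 1.9415 ns = 2.9290×10^8 m/s × 1.9415×10^-9 s = 0.569 m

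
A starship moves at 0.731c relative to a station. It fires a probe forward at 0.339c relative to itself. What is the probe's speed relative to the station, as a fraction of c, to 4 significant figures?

u ≈ 0.8575c

Relativistic velocity addition: u = (u' + v)/(1 + u'v/c²)
= (0.339 + 0.731)/(1 + 0.339×0.731) = 1.070/1.24781 = 0.8575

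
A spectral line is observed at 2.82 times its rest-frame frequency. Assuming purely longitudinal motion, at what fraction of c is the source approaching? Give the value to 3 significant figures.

f_obs/f_src = √((1+β)/(1−β)) = 2.82  ⇒  (1+β)/(1−β) = 7.9524
β = |1 − D²|/(1 + D²) = |1 − 7.9524|/(1 + 7.9524) = 0.777

β ≈ 0.777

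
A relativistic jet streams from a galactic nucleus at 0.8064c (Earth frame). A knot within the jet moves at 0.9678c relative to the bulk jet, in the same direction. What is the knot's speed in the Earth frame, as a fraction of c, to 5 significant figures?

u ≈ 0.99650c

Relativistic velocity addition: u = (u' + v)/(1 + u'v/c²)
= (0.9678 + 0.8064)/(1 + 0.9678×0.8064) = 1.7742/1.780434 = 0.99650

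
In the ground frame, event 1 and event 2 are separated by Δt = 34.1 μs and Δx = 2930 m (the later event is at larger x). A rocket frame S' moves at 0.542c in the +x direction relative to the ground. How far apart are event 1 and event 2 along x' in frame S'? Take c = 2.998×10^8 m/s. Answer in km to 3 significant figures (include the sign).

γ = 1/√(1 − 0.542²) = 1.1899
Δx' = γ(Δx − vΔt) = 1.1899 × (2930 m − 0.542×(2.998×10^8 m/s)×34.1×10^-6 s)
= 1.1899 × (-2611.0 m) = -3.11 km

Δx' ≈ -3.11 km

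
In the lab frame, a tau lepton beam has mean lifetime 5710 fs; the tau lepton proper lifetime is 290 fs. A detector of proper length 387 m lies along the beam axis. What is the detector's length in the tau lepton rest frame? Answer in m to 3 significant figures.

L ≈ 19.7 m

Time dilation ⇒ γ = Δt/τ₀ = 5710/290 = 19.690
Length contraction: L = L₀/γ = 387/19.690 = 19.7 m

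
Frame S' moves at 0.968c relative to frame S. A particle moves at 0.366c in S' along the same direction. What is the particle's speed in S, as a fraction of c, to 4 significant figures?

Relativistic velocity addition: u = (u' + v)/(1 + u'v/c²)
= (0.366 + 0.968)/(1 + 0.366×0.968) = 1.334/1.35429 = 0.9850

u ≈ 0.9850c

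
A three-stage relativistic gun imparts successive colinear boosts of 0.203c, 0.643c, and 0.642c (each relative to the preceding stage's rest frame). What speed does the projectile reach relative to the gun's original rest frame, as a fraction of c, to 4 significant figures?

u ≈ 0.9391c

Compose boost 2: (0.643 + 0.203)/(1 + 0.643×0.203) = 0.8460/1.13053 = 0.748322
Compose boost 3: (0.642 + 0.748322)/(1 + 0.642×0.748322) = 1.39032/1.48042 = 0.9391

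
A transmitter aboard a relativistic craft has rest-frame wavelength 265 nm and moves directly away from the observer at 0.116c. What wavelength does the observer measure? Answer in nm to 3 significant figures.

Relativistic Doppler: λ_obs = λ_src √((1+β)/(1−β))
= 265 × √(1.1160/0.88400) = 265 × 1.1236 = 298 nm

λ_obs ≈ 298 nm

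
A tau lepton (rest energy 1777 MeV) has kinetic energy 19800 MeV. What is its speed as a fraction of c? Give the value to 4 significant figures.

γ = 1 + K/(m₀c²) = 1 + 19800/1777 = 12.1424
β = √(1 − 1/γ²) = 0.9966

β ≈ 0.9966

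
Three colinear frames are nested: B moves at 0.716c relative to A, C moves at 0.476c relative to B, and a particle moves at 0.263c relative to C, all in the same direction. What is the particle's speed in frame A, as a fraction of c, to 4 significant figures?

Compose boost 2: (0.476 + 0.716)/(1 + 0.476×0.716) = 1.192/1.34082 = 0.889011
Compose boost 3: (0.263 + 0.889011)/(1 + 0.263×0.889011) = 1.15201/1.23381 = 0.9337

u ≈ 0.9337c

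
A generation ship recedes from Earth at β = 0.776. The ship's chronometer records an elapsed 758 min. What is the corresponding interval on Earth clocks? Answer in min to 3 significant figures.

Δt ≈ 1200 min

γ = 1/√(1 − 0.776²) = 1.5855
Time dilation: Δt = γτ₀ = 1.5855 × 758 min = 1200 min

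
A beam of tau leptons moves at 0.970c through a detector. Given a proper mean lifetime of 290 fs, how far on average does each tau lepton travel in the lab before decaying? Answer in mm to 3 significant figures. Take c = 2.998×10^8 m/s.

d ≈ 0.347 mm

γ = 1/√(1 − 0.970²) = 4.1135
Dilated lifetime: Δt = γτ₀ = 4.1135 × 290 fs = 1192.9 fs
d = vΔt = 0.970c × 1192.9 fs = 2.9081×10^8 m/s × 1.1929×10^-12 s = 0.347 mm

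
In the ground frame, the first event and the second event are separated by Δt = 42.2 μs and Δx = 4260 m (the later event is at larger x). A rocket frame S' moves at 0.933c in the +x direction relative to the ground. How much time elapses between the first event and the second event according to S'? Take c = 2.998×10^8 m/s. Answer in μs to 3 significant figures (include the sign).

Δt' ≈ 80.4 μs

γ = 1/√(1 − 0.933²) = 2.7787
Δt' = γ(Δt − vΔx/c²) = 2.7787 × (42.2 μs − 0.933×4260 m / (2.998×10^8 m/s))
= 2.7787 × (28.943 μs) = 80.4 μs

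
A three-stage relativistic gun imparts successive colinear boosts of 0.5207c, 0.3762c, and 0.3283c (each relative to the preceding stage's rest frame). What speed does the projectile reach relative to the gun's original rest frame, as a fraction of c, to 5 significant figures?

Compose boost 2: (0.3762 + 0.5207)/(1 + 0.3762×0.5207) = 0.89690/1.195887 = 0.7499870
Compose boost 3: (0.3283 + 0.7499870)/(1 + 0.3283×0.7499870) = 1.078287/1.246221 = 0.86525

u ≈ 0.86525c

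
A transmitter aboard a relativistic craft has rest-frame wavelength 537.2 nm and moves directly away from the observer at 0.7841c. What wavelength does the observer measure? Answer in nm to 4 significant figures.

λ_obs ≈ 1544 nm

Relativistic Doppler: λ_obs = λ_src √((1+β)/(1−β))
= 537.2 × √(1.78410/0.215900) = 537.2 × 2.87464 = 1544 nm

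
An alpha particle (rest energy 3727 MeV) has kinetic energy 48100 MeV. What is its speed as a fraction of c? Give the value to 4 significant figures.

γ = 1 + K/(m₀c²) = 1 + 48100/3727 = 13.9058
β = √(1 − 1/γ²) = 0.9974

β ≈ 0.9974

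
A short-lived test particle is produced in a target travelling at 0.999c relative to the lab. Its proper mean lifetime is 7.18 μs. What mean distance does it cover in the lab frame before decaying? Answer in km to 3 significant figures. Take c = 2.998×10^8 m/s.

d ≈ 48.1 km

γ = 1/√(1 − 0.999²) = 22.366
Dilated lifetime: Δt = γτ₀ = 22.366 × 7.18 μs = 160.59 μs
d = vΔt = 0.999c × 160.59 μs = 2.9950×10^8 m/s × 0.00016059 s = 48.1 km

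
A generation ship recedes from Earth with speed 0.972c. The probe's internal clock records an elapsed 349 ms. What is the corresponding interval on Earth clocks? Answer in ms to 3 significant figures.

γ = 1/√(1 − 0.972²) = 4.2557
Time dilation: Δt = γτ₀ = 4.2557 × 349 ms = 1490 ms

Δt ≈ 1490 ms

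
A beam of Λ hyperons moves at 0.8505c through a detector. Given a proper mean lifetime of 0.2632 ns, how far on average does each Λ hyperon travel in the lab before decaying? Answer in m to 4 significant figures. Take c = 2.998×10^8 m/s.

d ≈ 0.1276 m

γ = 1/√(1 − 0.8505²) = 1.90123
Dilated lifetime: Δt = γτ₀ = 1.90123 × 0.2632 ns = 0.500404 ns
d = vΔt = 0.8505c × 0.500404 ns = 2.54980×10^8 m/s × 5.00404×10^-10 s = 0.1276 m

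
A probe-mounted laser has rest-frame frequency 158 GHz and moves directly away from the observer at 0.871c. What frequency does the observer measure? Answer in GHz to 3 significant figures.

f_obs ≈ 41.5 GHz

Relativistic Doppler: f_obs = f_src √((1−β)/(1+β))
= 158 × √(0.12900/1.8710) = 158 × 0.26258 = 41.5 GHz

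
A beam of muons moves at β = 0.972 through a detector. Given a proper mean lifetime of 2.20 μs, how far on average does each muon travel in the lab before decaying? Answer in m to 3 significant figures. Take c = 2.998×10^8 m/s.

γ = 1/√(1 − 0.972²) = 4.2557
Dilated lifetime: Δt = γτ₀ = 4.2557 × 2.20 μs = 9.3625 μs
d = vΔt = 0.972c × 9.3625 μs = 2.9141×10^8 m/s × 9.3625×10^-6 s = 2730 m

d ≈ 2730 m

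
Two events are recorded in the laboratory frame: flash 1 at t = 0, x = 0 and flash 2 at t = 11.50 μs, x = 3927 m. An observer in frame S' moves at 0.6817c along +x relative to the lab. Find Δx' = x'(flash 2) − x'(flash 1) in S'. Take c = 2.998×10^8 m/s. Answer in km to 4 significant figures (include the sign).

γ = 1/√(1 − 0.6817²) = 1.36681
Δx' = γ(Δx − vΔt) = 1.36681 × (3927 m − 0.6817×(2.998×10^8 m/s)×11.50×10^-6 s)
= 1.36681 × (1576.70 m) = 2.155 km

Δx' ≈ 2.155 km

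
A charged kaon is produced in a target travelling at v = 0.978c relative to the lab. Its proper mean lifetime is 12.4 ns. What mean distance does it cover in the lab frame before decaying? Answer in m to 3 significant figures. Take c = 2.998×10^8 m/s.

d ≈ 17.4 m

γ = 1/√(1 − 0.978²) = 4.7938
Dilated lifetime: Δt = γτ₀ = 4.7938 × 12.4 ns = 59.443 ns
d = vΔt = 0.978c × 59.443 ns = 2.9320×10^8 m/s × 5.9443×10^-8 s = 17.4 m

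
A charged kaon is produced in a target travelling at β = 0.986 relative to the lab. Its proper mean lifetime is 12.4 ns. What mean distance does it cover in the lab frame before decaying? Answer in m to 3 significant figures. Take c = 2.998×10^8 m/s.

d ≈ 22.0 m

γ = 1/√(1 − 0.986²) = 5.9972
Dilated lifetime: Δt = γτ₀ = 5.9972 × 12.4 ns = 74.365 ns
d = vΔt = 0.986c × 74.365 ns = 2.9560×10^8 m/s × 7.4365×10^-8 s = 22.0 m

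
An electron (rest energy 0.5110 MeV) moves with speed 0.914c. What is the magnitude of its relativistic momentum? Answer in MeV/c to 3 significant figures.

γ = 1/√(1 − 0.914²) = 2.4648
p = γβm₀c = 2.4648 × 0.914 × 0.5110 MeV/c = 1.15 MeV/c

p ≈ 1.15 MeV/c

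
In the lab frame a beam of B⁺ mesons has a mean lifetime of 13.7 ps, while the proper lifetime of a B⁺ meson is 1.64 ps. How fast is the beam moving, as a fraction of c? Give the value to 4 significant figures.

β ≈ 0.9928

γ = Δt/τ₀ = 13.7/1.64 = 8.35366
β = √(1 − 1/γ²) = √(1 − 1/8.35366²) = 0.9928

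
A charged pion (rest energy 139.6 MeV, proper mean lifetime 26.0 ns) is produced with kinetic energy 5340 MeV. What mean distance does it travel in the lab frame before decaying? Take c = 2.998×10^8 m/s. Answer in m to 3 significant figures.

d ≈ 306 m

γ = 1 + K/(m₀c²) = 1 + 5340/139.6 = 39.252
β = √(1 − 1/γ²) = 0.99968
Dilated lifetime: γτ₀ = 39.252 × 26.0 ns = 1020.6 ns
d = βc·γτ₀ = 0.99968 × (2.998×10^8 m/s) × 1.0206×10^-6 s = 306 m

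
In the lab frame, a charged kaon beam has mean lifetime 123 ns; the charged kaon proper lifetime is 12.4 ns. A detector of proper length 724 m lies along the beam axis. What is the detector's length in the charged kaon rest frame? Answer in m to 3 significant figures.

L ≈ 73.0 m

Time dilation ⇒ γ = Δt/τ₀ = 123/12.4 = 9.9194
Length contraction: L = L₀/γ = 724/9.9194 = 73.0 m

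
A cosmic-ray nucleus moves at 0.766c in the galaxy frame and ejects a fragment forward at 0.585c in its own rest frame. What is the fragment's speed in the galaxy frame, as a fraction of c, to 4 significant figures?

Compose boost 2: (0.585 + 0.766)/(1 + 0.585×0.766) = 1.351/1.44811 = 0.9329

u ≈ 0.9329c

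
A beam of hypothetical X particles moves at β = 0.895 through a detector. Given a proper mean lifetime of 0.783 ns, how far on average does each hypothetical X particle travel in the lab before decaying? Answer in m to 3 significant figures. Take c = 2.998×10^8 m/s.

γ = 1/√(1 − 0.895²) = 2.2418
Dilated lifetime: Δt = γτ₀ = 2.2418 × 0.783 ns = 1.7553 ns
d = vΔt = 0.895c × 1.7553 ns = 2.6832×10^8 m/s × 1.7553×10^-9 s = 0.471 m

d ≈ 0.471 m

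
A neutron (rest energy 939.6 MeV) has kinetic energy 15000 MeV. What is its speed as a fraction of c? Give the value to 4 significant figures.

β ≈ 0.9983

γ = 1 + K/(m₀c²) = 1 + 15000/939.6 = 16.9642
β = √(1 − 1/γ²) = 0.9983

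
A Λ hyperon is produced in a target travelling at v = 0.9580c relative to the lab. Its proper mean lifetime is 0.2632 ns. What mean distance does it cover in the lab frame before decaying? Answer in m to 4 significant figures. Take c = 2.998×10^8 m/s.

d ≈ 0.2636 m

γ = 1/√(1 − 0.9580²) = 3.48714
Dilated lifetime: Δt = γτ₀ = 3.48714 × 0.2632 ns = 0.917814 ns
d = vΔt = 0.9580c × 0.917814 ns = 2.87208×10^8 m/s × 9.17814×10^-10 s = 0.2636 m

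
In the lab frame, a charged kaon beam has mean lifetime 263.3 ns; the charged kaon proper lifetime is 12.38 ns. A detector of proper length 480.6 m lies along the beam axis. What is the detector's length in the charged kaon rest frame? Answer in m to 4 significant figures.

Time dilation ⇒ γ = Δt/τ₀ = 263.3/12.38 = 21.2682
Length contraction: L = L₀/γ = 480.6/21.2682 = 22.60 m

L ≈ 22.60 m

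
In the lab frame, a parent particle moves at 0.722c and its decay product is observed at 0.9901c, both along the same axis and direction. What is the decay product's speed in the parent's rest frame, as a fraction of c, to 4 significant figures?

u' ≈ 0.9402c

Inverse velocity addition: u' = (u − v)/(1 − uv/c²)
= (0.9901 − 0.722)/(1 − 0.9901×0.722) = 0.2681/0.285148 = 0.9402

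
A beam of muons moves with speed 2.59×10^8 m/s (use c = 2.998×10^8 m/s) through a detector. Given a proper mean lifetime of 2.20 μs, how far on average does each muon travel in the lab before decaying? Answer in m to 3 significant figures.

d ≈ 1130 m

β = v/c = 2.59×10^8 / 2.998×10^8 = 0.86391
γ = 1/√(1 − 0.86391²) = 1.9855
Dilated lifetime: Δt = γτ₀ = 1.9855 × 2.20 μs = 4.3681 μs
d = vΔt = 0.86391c × 4.3681 μs = 2.5900×10^8 m/s × 4.3681×10^-6 s = 1130 m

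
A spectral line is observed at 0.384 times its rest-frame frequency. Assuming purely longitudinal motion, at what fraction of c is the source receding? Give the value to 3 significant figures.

f_obs/f_src = √((1−β)/(1+β)) = 0.384  ⇒  (1−β)/(1+β) = 0.14746
β = |1 − D²|/(1 + D²) = |1 − 0.14746|/(1 + 0.14746) = 0.743

β ≈ 0.743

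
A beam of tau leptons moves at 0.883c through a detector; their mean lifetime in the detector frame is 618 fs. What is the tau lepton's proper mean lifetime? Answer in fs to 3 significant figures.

τ₀ ≈ 290 fs

γ = 1/√(1 − 0.883²) = 2.1305
Proper time: τ₀ = Δt/γ = 618/2.1305 = 290 fs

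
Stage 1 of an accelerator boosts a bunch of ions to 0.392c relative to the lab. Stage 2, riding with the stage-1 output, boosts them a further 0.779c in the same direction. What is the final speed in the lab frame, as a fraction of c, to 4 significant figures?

u ≈ 0.8971c

Compose boost 2: (0.779 + 0.392)/(1 + 0.779×0.392) = 1.171/1.30537 = 0.8971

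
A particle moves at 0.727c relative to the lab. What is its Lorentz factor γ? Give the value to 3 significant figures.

γ = 1/√(1 − β²) = 1/√(1 − 0.727²) = 1/√(0.47147) = 1.46

γ ≈ 1.46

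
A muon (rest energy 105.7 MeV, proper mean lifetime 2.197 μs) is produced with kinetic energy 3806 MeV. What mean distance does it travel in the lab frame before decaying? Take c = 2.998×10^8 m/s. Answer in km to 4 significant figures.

γ = 1 + K/(m₀c²) = 1 + 3806/105.7 = 37.0076
β = √(1 − 1/γ²) = 0.999635
Dilated lifetime: γτ₀ = 37.0076 × 2.197 μs = 81.3056 μs
d = βc·γτ₀ = 0.999635 × (2.998×10^8 m/s) × 8.13056×10^-5 s = 24.37 km

d ≈ 24.37 km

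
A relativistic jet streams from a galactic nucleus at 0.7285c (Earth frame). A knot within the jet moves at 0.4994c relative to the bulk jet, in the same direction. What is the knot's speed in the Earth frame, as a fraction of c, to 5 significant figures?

u ≈ 0.90034c

Relativistic velocity addition: u = (u' + v)/(1 + u'v/c²)
= (0.4994 + 0.7285)/(1 + 0.4994×0.7285) = 1.2279/1.363813 = 0.90034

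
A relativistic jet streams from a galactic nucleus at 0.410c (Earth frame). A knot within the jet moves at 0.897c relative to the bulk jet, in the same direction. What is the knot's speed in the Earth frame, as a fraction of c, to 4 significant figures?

Relativistic velocity addition: u = (u' + v)/(1 + u'v/c²)
= (0.897 + 0.410)/(1 + 0.897×0.410) = 1.307/1.36777 = 0.9556

u ≈ 0.9556c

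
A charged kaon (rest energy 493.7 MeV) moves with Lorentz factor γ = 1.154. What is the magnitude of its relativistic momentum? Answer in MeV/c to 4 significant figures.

β = √(1 − 1/γ²) = √(1 − 1/1.154²) = 0.499088
p = γβm₀c = 1.154 × 0.499088 × 493.7 MeV/c = 284.3 MeV/c

p ≈ 284.3 MeV/c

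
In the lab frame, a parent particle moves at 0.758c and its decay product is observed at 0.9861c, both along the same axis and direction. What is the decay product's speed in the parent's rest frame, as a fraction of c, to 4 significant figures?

Inverse velocity addition: u' = (u − v)/(1 − uv/c²)
= (0.9861 − 0.758)/(1 − 0.9861×0.758) = 0.2281/0.252536 = 0.9032

u' ≈ 0.9032c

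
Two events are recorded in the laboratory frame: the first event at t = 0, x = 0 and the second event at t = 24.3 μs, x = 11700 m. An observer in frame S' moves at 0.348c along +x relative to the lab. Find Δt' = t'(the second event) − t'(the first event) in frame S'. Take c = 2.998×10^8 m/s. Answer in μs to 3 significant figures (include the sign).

γ = 1/√(1 − 0.348²) = 1.0667
Δt' = γ(Δt − vΔx/c²) = 1.0667 × (24.3 μs − 0.348×11700 m / (2.998×10^8 m/s))
= 1.0667 × (10.719 μs) = 11.4 μs

Δt' ≈ 11.4 μs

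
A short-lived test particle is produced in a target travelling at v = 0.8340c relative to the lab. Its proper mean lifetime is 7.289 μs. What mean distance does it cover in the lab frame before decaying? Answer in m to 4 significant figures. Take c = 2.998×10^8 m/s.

d ≈ 3303 m

γ = 1/√(1 − 0.8340²) = 1.81237
Dilated lifetime: Δt = γτ₀ = 1.81237 × 7.289 μs = 13.2103 μs
d = vΔt = 0.8340c × 13.2103 μs = 2.50033×10^8 m/s × 1.32103×10^-5 s = 3303 m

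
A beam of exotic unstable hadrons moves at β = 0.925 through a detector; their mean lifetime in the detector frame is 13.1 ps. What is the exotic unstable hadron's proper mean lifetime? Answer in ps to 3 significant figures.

γ = 1/√(1 − 0.925²) = 2.6318
Proper time: τ₀ = Δt/γ = 13.1/2.6318 = 4.98 ps

τ₀ ≈ 4.98 ps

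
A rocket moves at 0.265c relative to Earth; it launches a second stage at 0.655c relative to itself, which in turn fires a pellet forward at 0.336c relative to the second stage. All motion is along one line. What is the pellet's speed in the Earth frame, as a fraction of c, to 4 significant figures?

u ≈ 0.8864c

Compose boost 2: (0.655 + 0.265)/(1 + 0.655×0.265) = 0.9200/1.17358 = 0.783929
Compose boost 3: (0.336 + 0.783929)/(1 + 0.336×0.783929) = 1.11993/1.26340 = 0.8864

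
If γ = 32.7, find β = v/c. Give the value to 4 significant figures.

β = √(1 − 1/γ²) = √(1 − 1/32.7²) = √(0.999065) = 0.9995

β ≈ 0.9995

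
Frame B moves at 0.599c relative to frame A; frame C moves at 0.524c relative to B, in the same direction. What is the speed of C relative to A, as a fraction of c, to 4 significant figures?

u ≈ 0.8547c

Compose boost 2: (0.524 + 0.599)/(1 + 0.524×0.599) = 1.123/1.31388 = 0.8547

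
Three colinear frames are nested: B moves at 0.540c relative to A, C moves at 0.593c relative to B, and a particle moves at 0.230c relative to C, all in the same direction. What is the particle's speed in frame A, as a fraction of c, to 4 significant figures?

u ≈ 0.9088c

Compose boost 2: (0.593 + 0.540)/(1 + 0.593×0.540) = 1.133/1.32022 = 0.858190
Compose boost 3: (0.230 + 0.858190)/(1 + 0.230×0.858190) = 1.08819/1.19738 = 0.9088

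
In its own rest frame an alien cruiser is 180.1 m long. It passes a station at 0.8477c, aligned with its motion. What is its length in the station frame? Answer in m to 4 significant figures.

L ≈ 95.54 m

γ = 1/√(1 − 0.8477²) = 1.88510
Length contraction: L = L₀/γ = 180.1/1.88510 = 95.54 m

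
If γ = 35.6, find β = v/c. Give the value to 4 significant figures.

β ≈ 0.9996

β = √(1 − 1/γ²) = √(1 − 1/35.6²) = √(0.999211) = 0.9996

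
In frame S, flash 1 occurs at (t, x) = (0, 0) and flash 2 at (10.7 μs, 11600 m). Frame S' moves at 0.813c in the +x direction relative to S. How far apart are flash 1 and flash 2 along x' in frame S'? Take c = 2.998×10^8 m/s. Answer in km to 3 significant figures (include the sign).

Δx' ≈ 15.4 km

γ = 1/√(1 − 0.813²) = 1.7174
Δx' = γ(Δx − vΔt) = 1.7174 × (11600 m − 0.813×(2.998×10^8 m/s)×10.7×10^-6 s)
= 1.7174 × (8992.0 m) = 15.4 km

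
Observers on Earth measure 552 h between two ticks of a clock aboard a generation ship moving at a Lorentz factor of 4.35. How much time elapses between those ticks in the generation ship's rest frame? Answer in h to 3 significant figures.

τ₀ ≈ 127 h

γ = 4.35 (given)
Proper time: τ₀ = Δt/γ = 552/4.35 = 127 h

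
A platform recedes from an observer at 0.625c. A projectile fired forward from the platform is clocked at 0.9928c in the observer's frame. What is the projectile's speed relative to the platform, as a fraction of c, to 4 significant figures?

Inverse velocity addition: u' = (u − v)/(1 − uv/c²)
= (0.9928 − 0.625)/(1 − 0.9928×0.625) = 0.3678/0.379500 = 0.9692

u' ≈ 0.9692c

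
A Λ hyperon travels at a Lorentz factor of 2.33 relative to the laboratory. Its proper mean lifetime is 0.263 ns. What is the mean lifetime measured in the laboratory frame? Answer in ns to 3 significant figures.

Δt ≈ 0.613 ns

γ = 2.33 (given)
Time dilation: Δt = γτ₀ = 2.33 × 0.263 ns = 0.613 ns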